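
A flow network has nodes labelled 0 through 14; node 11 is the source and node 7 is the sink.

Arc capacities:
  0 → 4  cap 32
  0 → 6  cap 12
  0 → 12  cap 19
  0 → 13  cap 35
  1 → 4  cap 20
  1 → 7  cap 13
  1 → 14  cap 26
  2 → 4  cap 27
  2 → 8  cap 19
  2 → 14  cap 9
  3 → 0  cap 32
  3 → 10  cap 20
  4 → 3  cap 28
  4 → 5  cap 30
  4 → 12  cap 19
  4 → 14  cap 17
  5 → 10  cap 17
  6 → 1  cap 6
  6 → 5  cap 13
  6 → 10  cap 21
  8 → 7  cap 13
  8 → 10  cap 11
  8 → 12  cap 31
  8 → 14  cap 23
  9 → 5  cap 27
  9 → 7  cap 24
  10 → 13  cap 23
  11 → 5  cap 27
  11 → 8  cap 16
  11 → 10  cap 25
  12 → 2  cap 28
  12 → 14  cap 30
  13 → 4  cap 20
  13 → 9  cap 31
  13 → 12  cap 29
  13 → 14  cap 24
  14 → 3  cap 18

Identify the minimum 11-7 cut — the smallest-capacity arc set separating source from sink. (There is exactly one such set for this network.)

Min-cut arcs: {(10,13), (11,8)} (total capacity 39)

augment #1: 11→8→7 push 13
augment #2: 11→10→13→9→7 push 23
augment #3: 11→8→14→3→0→6→1→7 push 3
max flow = 39; residual-reachable set from 11 gives S-side
cut edges (S→T): {(10,13), (11,8)} total cap 39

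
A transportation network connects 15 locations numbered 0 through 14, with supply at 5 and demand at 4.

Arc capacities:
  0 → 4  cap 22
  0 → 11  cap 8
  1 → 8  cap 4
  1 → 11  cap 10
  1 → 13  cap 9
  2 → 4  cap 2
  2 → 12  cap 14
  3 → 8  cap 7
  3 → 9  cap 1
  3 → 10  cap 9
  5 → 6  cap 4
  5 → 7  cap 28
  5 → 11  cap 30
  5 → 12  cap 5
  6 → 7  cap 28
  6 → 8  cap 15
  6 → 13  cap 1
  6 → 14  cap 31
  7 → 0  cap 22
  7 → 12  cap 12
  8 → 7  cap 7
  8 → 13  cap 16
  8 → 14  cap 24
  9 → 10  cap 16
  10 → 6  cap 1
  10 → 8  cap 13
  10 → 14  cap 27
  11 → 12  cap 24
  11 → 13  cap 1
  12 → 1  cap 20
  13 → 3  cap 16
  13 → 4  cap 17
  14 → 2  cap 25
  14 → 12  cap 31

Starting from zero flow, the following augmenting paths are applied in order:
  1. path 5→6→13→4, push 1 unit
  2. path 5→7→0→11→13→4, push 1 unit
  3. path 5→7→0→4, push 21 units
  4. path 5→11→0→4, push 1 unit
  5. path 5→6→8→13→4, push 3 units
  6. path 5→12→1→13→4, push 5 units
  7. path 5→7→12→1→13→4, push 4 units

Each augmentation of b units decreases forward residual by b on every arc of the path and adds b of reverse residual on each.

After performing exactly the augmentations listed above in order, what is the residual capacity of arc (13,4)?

after path 1 (5→6→13→4, push 1): res(13,4)=16
after path 2 (5→7→0→11→13→4, push 1): res(13,4)=15
after path 3 (5→7→0→4, push 21): res(13,4)=15
after path 4 (5→11→0→4, push 1): res(13,4)=15
after path 5 (5→6→8→13→4, push 3): res(13,4)=12
after path 6 (5→12→1→13→4, push 5): res(13,4)=7
after path 7 (5→7→12→1→13→4, push 4): res(13,4)=3

Residual capacity of (13,4): 3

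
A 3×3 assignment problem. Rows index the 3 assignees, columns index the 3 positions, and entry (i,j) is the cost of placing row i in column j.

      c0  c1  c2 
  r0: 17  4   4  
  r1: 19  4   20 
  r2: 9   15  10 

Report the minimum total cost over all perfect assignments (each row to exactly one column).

optimal assignment: row0→col2 (cost 4), row1→col1 (cost 4), row2→col0 (cost 9)
total = 4 + 4 + 9 = 17

Minimum assignment cost: 17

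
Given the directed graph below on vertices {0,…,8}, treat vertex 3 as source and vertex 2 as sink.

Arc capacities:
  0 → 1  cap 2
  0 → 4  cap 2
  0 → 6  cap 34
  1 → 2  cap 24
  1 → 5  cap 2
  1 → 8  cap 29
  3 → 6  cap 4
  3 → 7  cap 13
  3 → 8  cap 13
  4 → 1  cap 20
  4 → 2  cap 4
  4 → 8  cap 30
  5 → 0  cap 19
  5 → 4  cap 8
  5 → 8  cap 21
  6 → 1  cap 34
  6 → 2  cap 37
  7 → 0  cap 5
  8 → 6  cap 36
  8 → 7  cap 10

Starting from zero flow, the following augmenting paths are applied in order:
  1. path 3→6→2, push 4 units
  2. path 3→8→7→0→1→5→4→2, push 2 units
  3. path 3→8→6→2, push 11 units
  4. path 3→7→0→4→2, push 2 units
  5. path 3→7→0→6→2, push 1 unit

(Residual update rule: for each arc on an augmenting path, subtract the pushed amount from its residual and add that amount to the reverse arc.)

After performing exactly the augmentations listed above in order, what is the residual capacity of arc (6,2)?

Residual capacity of (6,2): 21

after path 1 (3→6→2, push 4): res(6,2)=33
after path 2 (3→8→7→0→1→5→4→2, push 2): res(6,2)=33
after path 3 (3→8→6→2, push 11): res(6,2)=22
after path 4 (3→7→0→4→2, push 2): res(6,2)=22
after path 5 (3→7→0→6→2, push 1): res(6,2)=21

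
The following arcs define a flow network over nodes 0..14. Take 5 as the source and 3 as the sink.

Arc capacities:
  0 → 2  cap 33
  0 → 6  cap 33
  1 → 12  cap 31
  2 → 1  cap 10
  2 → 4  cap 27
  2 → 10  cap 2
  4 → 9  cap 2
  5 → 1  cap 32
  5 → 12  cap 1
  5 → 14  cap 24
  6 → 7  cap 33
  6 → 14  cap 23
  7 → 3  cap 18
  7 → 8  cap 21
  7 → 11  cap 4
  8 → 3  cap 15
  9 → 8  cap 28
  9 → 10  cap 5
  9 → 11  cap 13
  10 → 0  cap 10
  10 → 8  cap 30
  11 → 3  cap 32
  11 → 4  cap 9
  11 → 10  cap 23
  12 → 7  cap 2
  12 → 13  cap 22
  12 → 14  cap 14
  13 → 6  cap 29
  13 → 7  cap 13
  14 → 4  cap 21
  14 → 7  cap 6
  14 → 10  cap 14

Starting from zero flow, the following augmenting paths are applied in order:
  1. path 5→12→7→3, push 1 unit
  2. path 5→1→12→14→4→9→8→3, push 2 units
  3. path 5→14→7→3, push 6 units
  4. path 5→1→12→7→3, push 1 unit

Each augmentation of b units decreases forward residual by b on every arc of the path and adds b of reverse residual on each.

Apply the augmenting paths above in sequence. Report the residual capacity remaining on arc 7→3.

after path 1 (5→12→7→3, push 1): res(7,3)=17
after path 2 (5→1→12→14→4→9→8→3, push 2): res(7,3)=17
after path 3 (5→14→7→3, push 6): res(7,3)=11
after path 4 (5→1→12→7→3, push 1): res(7,3)=10

Residual capacity of (7,3): 10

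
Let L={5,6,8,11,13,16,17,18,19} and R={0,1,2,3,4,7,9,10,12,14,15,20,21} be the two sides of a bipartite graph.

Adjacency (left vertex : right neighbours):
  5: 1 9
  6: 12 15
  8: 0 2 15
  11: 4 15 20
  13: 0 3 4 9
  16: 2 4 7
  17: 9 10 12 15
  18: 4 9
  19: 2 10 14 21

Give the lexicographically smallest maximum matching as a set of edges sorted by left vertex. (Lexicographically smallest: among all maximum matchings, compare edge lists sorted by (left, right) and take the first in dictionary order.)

|M| = 9 (so the lex-smallest maximum matching has 9 edges)
process left vertices in ascending order; for each, take the smallest-labelled available neighbour that still permits 9 edges overall, or leave it unmatched if none does
lex-smallest matching: {5-1, 6-12, 8-0, 11-4, 13-3, 16-2, 17-10, 18-9, 19-14}

Lex-smallest maximum matching: {(5,1), (6,12), (8,0), (11,4), (13,3), (16,2), (17,10), (18,9), (19,14)}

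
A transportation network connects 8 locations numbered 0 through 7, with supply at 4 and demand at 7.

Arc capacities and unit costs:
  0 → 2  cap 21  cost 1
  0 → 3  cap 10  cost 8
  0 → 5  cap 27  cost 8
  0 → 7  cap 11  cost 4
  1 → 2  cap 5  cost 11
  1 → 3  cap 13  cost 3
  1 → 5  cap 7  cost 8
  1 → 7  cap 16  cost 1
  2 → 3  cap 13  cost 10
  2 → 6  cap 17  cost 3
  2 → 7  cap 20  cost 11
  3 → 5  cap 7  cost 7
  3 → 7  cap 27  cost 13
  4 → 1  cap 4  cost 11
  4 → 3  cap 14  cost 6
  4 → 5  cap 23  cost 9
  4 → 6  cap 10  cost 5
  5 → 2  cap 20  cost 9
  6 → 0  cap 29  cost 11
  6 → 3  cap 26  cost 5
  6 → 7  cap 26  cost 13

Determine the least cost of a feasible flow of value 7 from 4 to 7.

Minimum cost for 7 units: 102

shortest-cost path #1: 4→1→7 push 4 @ unit cost 12 (adds 48)
shortest-cost path #2: 4→6→7 push 3 @ unit cost 18 (adds 54)
total cost = 102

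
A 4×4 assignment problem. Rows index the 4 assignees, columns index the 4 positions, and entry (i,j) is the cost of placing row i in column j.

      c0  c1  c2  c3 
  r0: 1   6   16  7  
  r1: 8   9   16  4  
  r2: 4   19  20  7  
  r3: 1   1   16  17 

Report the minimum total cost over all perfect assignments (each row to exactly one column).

Minimum assignment cost: 25

one of 2 optimal assignments: row0→col0 (cost 1), row1→col2 (cost 16), row2→col3 (cost 7), row3→col1 (cost 1)
total = 1 + 16 + 7 + 1 = 25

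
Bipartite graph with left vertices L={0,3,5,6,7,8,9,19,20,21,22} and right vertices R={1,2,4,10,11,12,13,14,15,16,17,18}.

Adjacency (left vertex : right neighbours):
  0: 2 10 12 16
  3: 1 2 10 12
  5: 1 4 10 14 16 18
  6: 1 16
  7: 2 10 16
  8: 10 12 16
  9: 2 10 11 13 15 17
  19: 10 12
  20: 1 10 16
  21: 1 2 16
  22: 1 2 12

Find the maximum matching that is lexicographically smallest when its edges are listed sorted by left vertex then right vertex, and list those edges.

Lex-smallest maximum matching: {(0,2), (3,1), (5,4), (6,16), (7,10), (8,12), (9,11)}

|M| = 7 (so the lex-smallest maximum matching has 7 edges)
process left vertices in ascending order; for each, take the smallest-labelled available neighbour that still permits 7 edges overall, or leave it unmatched if none does
lex-smallest matching: {0-2, 3-1, 5-4, 6-16, 7-10, 8-12, 9-11}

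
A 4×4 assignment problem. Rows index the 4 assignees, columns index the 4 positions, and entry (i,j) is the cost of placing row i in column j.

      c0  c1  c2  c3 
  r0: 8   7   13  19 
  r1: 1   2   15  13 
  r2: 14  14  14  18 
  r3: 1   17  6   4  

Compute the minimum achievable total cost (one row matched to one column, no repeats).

Minimum assignment cost: 26

optimal assignment: row0→col1 (cost 7), row1→col0 (cost 1), row2→col2 (cost 14), row3→col3 (cost 4)
total = 7 + 1 + 14 + 4 = 26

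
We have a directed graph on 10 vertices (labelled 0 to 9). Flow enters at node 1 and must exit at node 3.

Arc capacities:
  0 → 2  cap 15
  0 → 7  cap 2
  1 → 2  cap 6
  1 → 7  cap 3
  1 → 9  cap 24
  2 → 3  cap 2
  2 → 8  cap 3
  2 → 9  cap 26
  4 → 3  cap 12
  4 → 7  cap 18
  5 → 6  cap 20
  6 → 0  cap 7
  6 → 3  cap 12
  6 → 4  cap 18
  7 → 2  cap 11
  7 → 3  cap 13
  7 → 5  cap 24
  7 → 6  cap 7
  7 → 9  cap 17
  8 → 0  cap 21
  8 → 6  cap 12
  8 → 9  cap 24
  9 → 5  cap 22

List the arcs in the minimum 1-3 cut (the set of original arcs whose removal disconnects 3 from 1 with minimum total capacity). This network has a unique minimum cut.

augment #1: 1→2→3 push 2
augment #2: 1→7→3 push 3
augment #3: 1→2→8→6→3 push 3
augment #4: 1→9→5→6→3 push 9
augment #5: 1→9→5→6→4→3 push 11
max flow = 28; residual-reachable set from 1 gives S-side
cut edges (S→T): {(1,7), (2,3), (2,8), (5,6)} total cap 28

Min-cut arcs: {(1,7), (2,3), (2,8), (5,6)} (total capacity 28)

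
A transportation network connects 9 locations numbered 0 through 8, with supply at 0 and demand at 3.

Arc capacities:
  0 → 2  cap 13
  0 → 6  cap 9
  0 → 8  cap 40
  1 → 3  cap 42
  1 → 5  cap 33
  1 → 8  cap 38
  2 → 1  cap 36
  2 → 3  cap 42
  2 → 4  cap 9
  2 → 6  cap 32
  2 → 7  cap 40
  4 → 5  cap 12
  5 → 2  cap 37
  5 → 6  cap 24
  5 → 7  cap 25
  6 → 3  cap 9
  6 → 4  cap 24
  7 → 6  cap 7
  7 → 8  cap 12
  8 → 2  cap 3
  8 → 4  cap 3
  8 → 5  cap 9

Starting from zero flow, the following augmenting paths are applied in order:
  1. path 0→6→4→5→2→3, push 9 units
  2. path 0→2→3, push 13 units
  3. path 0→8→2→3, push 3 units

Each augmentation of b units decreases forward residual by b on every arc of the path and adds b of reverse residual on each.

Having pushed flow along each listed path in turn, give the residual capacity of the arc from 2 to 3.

after path 1 (0→6→4→5→2→3, push 9): res(2,3)=33
after path 2 (0→2→3, push 13): res(2,3)=20
after path 3 (0→8→2→3, push 3): res(2,3)=17

Residual capacity of (2,3): 17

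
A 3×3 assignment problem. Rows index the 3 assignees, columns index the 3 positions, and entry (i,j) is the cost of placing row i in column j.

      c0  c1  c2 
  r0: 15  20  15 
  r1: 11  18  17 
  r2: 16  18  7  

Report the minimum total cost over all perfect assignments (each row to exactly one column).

optimal assignment: row0→col1 (cost 20), row1→col0 (cost 11), row2→col2 (cost 7)
total = 20 + 11 + 7 = 38

Minimum assignment cost: 38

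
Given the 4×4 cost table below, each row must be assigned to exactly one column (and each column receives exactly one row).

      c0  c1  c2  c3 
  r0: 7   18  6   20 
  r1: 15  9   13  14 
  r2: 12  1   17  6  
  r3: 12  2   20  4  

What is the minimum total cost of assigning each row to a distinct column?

Minimum assignment cost: 25

optimal assignment: row0→col0 (cost 7), row1→col2 (cost 13), row2→col1 (cost 1), row3→col3 (cost 4)
total = 7 + 13 + 1 + 4 = 25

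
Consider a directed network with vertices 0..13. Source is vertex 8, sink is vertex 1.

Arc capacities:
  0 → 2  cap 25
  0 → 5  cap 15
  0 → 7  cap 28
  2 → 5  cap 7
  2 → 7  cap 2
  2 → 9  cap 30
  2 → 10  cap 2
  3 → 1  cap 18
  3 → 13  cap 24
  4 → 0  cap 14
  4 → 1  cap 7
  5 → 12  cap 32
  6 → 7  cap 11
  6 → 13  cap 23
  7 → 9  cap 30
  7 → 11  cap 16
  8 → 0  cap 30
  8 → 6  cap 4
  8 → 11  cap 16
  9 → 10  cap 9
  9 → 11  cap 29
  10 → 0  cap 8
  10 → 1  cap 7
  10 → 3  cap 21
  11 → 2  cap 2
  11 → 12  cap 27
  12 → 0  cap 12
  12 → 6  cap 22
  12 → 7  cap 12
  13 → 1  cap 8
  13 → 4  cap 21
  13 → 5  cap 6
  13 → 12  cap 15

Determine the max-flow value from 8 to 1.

Maximum flow value: 26

augment #1: 8→6→13→1 bottleneck 4, total now 4
augment #2: 8→0→2→10→1 bottleneck 2, total now 6
augment #3: 8→0→2→9→10→1 bottleneck 5, total now 11
augment #4: 8→11→12→6→13→1 bottleneck 4, total now 15
augment #5: 8→0→2→9→10→3→1 bottleneck 4, total now 19
augment #6: 8→11→12→6→13→4→1 bottleneck 7, total now 26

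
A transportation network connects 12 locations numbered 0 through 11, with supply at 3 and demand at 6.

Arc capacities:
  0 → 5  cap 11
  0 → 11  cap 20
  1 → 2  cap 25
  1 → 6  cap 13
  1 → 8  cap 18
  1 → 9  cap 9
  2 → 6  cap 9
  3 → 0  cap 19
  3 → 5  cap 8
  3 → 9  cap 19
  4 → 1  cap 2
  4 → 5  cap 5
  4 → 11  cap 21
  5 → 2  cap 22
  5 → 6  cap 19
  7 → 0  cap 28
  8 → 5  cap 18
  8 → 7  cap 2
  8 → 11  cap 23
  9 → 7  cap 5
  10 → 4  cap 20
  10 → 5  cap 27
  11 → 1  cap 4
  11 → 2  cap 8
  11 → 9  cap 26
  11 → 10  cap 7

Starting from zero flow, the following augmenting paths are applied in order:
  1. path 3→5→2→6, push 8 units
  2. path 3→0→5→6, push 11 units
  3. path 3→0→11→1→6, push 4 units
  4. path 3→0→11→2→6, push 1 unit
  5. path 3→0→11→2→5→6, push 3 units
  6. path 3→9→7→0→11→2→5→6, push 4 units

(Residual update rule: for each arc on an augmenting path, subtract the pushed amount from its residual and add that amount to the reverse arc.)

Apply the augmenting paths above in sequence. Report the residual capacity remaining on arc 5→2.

after path 1 (3→5→2→6, push 8): res(5,2)=14
after path 2 (3→0→5→6, push 11): res(5,2)=14
after path 3 (3→0→11→1→6, push 4): res(5,2)=14
after path 4 (3→0→11→2→6, push 1): res(5,2)=14
after path 5 (3→0→11→2→5→6, push 3): res(5,2)=17
after path 6 (3→9→7→0→11→2→5→6, push 4): res(5,2)=21

Residual capacity of (5,2): 21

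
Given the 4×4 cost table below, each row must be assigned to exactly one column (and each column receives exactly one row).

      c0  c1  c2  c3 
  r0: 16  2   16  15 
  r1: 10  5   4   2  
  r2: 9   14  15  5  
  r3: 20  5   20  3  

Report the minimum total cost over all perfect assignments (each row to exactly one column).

Minimum assignment cost: 18

optimal assignment: row0→col1 (cost 2), row1→col2 (cost 4), row2→col0 (cost 9), row3→col3 (cost 3)
total = 2 + 4 + 9 + 3 = 18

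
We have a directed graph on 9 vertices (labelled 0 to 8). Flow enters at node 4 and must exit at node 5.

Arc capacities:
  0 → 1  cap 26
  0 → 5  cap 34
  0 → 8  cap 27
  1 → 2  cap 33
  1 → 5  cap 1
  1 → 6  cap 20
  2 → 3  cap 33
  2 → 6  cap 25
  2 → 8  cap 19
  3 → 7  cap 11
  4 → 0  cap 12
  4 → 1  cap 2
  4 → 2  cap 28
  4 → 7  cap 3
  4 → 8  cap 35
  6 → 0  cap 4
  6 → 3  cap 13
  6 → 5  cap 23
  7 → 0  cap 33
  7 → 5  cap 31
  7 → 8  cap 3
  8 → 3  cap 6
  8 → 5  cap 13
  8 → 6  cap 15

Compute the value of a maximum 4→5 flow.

Maximum flow value: 67

augment #1: 4→0→5 bottleneck 12, total now 12
augment #2: 4→1→5 bottleneck 1, total now 13
augment #3: 4→7→5 bottleneck 3, total now 16
augment #4: 4→8→5 bottleneck 13, total now 29
augment #5: 4→1→6→5 bottleneck 1, total now 30
augment #6: 4→2→6→5 bottleneck 22, total now 52
augment #7: 4→2→3→7→5 bottleneck 6, total now 58
augment #8: 4→8→3→7→5 bottleneck 5, total now 63
augment #9: 4→8→6→0→5 bottleneck 4, total now 67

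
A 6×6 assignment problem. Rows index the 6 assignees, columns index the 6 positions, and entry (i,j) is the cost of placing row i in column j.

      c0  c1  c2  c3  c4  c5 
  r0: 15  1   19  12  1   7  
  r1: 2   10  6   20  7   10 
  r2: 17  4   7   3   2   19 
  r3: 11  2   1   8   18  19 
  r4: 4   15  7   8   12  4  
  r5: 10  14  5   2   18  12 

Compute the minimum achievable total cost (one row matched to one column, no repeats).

optimal assignment: row0→col1 (cost 1), row1→col0 (cost 2), row2→col4 (cost 2), row3→col2 (cost 1), row4→col5 (cost 4), row5→col3 (cost 2)
total = 1 + 2 + 2 + 1 + 4 + 2 = 12

Minimum assignment cost: 12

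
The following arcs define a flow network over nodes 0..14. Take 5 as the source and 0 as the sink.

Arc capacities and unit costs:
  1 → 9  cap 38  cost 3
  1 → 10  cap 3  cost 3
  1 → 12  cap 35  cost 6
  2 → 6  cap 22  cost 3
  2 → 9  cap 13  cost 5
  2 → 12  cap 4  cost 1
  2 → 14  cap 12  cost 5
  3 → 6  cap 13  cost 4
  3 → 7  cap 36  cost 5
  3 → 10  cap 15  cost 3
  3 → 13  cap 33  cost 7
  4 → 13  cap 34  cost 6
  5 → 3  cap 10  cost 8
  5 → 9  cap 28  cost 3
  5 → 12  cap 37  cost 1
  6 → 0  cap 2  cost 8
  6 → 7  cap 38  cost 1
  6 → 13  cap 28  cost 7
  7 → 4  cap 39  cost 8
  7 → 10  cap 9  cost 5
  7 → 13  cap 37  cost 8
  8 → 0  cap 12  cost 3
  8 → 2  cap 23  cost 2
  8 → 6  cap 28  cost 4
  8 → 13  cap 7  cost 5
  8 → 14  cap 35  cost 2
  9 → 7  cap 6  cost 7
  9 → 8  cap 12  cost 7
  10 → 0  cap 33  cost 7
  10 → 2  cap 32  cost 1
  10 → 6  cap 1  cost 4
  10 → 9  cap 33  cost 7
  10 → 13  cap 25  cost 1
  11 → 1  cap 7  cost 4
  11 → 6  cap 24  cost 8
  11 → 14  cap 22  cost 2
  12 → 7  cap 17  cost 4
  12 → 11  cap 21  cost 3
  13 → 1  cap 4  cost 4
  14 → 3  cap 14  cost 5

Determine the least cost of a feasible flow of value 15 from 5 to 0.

shortest-cost path #1: 5→9→8→0 push 12 @ unit cost 13 (adds 156)
shortest-cost path #2: 5→12→7→10→0 push 3 @ unit cost 17 (adds 51)
total cost = 207

Minimum cost for 15 units: 207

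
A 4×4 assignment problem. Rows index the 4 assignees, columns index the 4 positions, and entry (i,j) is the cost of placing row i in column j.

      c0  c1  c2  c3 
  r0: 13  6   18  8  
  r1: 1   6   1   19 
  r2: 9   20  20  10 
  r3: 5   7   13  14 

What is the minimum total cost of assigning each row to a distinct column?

optimal assignment: row0→col1 (cost 6), row1→col2 (cost 1), row2→col3 (cost 10), row3→col0 (cost 5)
total = 6 + 1 + 10 + 5 = 22

Minimum assignment cost: 22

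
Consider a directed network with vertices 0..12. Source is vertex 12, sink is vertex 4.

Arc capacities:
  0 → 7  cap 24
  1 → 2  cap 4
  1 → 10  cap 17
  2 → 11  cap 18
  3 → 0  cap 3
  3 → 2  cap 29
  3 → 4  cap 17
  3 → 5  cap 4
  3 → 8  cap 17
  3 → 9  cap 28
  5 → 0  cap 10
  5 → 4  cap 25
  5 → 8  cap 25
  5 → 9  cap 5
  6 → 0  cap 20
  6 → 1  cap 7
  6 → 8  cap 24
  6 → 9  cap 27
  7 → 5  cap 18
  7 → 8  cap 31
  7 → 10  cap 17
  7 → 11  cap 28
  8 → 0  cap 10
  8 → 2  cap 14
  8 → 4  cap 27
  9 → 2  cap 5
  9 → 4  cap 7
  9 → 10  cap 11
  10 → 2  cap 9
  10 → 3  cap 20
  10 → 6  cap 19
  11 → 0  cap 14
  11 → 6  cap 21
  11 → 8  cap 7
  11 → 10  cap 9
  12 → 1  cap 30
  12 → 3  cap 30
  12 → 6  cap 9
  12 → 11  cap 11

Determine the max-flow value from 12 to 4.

augment #1: 12→3→4 bottleneck 17, total now 17
augment #2: 12→3→5→4 bottleneck 4, total now 21
augment #3: 12→3→8→4 bottleneck 9, total now 30
augment #4: 12→6→8→4 bottleneck 9, total now 39
augment #5: 12→11→8→4 bottleneck 7, total now 46
augment #6: 12→11→6→8→4 bottleneck 2, total now 48
augment #7: 12→11→6→9→4 bottleneck 2, total now 50
augment #8: 12→1→10→3→9→4 bottleneck 5, total now 55
augment #9: 12→1→2→11→0→7→5→4 bottleneck 4, total now 59
augment #10: 12→1→10→3→0→7→5→4 bottleneck 3, total now 62
augment #11: 12→1→10→6→0→7→5→4 bottleneck 9, total now 71

Maximum flow value: 71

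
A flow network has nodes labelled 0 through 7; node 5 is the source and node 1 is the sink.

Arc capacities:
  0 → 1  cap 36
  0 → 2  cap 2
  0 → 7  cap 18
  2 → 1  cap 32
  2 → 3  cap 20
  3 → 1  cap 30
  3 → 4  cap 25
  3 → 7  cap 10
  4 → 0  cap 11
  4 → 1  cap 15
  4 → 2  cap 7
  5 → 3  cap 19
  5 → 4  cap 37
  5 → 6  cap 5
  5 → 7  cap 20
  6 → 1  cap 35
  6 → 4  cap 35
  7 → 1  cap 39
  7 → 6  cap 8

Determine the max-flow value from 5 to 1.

Maximum flow value: 77

augment #1: 5→3→1 bottleneck 19, total now 19
augment #2: 5→4→1 bottleneck 15, total now 34
augment #3: 5→6→1 bottleneck 5, total now 39
augment #4: 5→7→1 bottleneck 20, total now 59
augment #5: 5→4→0→1 bottleneck 11, total now 70
augment #6: 5→4→2→1 bottleneck 7, total now 77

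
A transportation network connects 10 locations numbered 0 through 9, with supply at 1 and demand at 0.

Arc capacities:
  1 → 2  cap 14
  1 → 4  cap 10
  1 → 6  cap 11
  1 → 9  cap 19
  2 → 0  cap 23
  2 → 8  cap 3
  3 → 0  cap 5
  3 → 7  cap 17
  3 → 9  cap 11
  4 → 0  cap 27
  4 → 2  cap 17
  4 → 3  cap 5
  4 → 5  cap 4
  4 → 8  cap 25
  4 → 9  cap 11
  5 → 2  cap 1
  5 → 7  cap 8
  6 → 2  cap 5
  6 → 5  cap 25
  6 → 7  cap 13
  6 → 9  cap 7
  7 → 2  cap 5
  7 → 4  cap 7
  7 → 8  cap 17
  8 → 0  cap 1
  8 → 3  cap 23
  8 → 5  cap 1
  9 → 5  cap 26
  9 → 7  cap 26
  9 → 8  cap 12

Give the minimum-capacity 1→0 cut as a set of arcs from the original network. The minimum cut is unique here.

Min-cut arcs: {(1,4), (2,0), (3,0), (7,4), (8,0)} (total capacity 46)

augment #1: 1→2→0 push 14
augment #2: 1→4→0 push 10
augment #3: 1→6→2→0 push 5
augment #4: 1→9→8→0 push 1
augment #5: 1→6→5→2→0 push 1
augment #6: 1→6→7→2→0 push 3
augment #7: 1→6→7→4→0 push 2
augment #8: 1→9→7→4→0 push 5
augment #9: 1→9→8→3→0 push 5
max flow = 46; residual-reachable set from 1 gives S-side
cut edges (S→T): {(1,4), (2,0), (3,0), (7,4), (8,0)} total cap 46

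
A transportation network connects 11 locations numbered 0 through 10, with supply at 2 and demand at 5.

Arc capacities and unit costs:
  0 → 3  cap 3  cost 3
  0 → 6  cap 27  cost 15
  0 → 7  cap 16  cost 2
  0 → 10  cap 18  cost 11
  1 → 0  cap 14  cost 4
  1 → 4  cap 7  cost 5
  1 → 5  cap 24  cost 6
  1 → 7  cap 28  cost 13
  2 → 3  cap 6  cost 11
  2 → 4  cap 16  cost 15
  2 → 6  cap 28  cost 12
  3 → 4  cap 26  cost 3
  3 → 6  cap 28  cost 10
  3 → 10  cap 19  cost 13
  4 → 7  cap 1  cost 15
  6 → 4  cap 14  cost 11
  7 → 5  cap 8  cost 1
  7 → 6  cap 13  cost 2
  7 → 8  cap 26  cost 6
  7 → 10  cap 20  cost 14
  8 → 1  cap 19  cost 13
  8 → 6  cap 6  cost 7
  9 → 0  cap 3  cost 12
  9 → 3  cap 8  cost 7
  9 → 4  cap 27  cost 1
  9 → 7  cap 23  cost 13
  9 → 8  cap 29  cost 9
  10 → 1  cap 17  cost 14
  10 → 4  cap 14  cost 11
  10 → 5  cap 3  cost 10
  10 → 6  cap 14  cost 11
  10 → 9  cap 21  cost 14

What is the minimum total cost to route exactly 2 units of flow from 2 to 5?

Minimum cost for 2 units: 64

shortest-cost path #1: 2→3→4→7→5 push 1 @ unit cost 30 (adds 30)
shortest-cost path #2: 2→3→10→5 push 1 @ unit cost 34 (adds 34)
total cost = 64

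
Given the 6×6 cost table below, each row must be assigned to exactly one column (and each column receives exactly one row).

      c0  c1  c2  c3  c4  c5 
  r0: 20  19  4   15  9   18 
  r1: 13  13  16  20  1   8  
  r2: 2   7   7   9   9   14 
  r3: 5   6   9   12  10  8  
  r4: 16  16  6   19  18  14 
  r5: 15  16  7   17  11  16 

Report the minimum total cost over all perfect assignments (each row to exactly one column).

Minimum assignment cost: 44

optimal assignment: row0→col2 (cost 4), row1→col4 (cost 1), row2→col0 (cost 2), row3→col1 (cost 6), row4→col5 (cost 14), row5→col3 (cost 17)
total = 4 + 1 + 2 + 6 + 14 + 17 = 44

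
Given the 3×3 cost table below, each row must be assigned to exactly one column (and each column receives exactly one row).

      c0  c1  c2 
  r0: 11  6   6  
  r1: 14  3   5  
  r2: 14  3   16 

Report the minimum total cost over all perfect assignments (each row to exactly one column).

Minimum assignment cost: 19

optimal assignment: row0→col0 (cost 11), row1→col2 (cost 5), row2→col1 (cost 3)
total = 11 + 5 + 3 = 19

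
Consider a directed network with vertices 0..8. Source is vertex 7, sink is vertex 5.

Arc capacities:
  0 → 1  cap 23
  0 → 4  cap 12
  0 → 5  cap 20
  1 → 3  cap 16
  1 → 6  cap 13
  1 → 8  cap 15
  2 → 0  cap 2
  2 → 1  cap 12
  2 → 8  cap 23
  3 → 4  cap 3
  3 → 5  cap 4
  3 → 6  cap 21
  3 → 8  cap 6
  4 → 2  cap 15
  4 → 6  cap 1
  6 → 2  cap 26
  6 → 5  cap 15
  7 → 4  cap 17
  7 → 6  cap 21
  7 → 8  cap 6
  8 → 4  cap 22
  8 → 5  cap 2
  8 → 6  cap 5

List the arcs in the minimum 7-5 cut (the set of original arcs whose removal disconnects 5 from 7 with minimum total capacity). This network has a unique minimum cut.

Min-cut arcs: {(2,0), (3,5), (6,5), (8,5)} (total capacity 23)

augment #1: 7→6→5 push 15
augment #2: 7→8→5 push 2
augment #3: 7→4→2→0→5 push 2
augment #4: 7→4→2→1→3→5 push 4
max flow = 23; residual-reachable set from 7 gives S-side
cut edges (S→T): {(2,0), (3,5), (6,5), (8,5)} total cap 23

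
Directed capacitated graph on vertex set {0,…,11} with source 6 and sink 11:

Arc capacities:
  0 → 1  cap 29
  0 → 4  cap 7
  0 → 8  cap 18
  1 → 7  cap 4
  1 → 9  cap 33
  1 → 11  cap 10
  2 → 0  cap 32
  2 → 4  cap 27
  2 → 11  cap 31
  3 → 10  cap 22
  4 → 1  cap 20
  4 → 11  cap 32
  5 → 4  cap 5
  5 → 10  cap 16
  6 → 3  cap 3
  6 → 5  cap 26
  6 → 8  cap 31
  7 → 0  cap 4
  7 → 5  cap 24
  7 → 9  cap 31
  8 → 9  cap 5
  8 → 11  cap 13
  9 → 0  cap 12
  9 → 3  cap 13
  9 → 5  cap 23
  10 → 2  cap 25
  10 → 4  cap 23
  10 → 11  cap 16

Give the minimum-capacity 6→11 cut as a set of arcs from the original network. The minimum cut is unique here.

Min-cut arcs: {(5,4), (5,10), (6,3), (8,9), (8,11)} (total capacity 42)

augment #1: 6→8→11 push 13
augment #2: 6→3→10→11 push 3
augment #3: 6→5→4→11 push 5
augment #4: 6→5→10→11 push 13
augment #5: 6→5→10→2→11 push 3
augment #6: 6→8→9→0→1→11 push 5
max flow = 42; residual-reachable set from 6 gives S-side
cut edges (S→T): {(5,4), (5,10), (6,3), (8,9), (8,11)} total cap 42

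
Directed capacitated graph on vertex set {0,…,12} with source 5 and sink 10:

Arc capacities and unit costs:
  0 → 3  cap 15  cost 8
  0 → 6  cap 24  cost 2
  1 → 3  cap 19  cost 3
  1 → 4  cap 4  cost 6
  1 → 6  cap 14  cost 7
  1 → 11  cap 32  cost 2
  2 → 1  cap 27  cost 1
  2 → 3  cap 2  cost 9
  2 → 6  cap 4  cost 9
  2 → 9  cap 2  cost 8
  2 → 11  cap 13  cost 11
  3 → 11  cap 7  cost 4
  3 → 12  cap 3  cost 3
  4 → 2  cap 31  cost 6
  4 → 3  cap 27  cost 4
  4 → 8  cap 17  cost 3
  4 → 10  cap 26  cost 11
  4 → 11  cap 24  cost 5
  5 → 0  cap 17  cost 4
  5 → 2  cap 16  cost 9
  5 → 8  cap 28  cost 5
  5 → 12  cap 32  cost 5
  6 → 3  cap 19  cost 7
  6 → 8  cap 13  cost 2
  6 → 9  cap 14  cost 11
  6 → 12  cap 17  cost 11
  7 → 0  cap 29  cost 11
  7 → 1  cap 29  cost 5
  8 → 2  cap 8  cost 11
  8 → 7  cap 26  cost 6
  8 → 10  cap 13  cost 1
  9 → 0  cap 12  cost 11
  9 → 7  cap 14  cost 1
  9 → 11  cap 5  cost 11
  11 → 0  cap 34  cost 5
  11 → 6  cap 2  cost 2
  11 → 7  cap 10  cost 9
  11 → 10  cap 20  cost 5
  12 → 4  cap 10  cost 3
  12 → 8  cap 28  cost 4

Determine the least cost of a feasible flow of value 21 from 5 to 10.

Minimum cost for 21 units: 214

shortest-cost path #1: 5→8→10 push 13 @ unit cost 6 (adds 78)
shortest-cost path #2: 5→2→1→11→10 push 8 @ unit cost 17 (adds 136)
total cost = 214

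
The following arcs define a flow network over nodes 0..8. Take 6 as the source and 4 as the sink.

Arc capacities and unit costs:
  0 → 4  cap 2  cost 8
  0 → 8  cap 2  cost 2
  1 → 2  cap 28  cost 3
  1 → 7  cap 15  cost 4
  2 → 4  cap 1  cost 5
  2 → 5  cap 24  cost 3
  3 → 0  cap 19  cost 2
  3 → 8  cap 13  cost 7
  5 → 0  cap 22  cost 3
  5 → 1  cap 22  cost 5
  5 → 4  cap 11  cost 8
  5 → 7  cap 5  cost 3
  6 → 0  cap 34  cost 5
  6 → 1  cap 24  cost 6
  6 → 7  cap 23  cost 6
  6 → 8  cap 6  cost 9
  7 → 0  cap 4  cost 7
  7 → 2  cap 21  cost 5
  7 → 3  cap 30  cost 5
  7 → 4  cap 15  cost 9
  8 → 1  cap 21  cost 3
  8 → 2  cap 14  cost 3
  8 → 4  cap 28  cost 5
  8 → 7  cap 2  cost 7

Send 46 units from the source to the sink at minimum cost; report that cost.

Minimum cost for 46 units: 804

shortest-cost path #1: 6→0→8→4 push 2 @ unit cost 12 (adds 24)
shortest-cost path #2: 6→0→4 push 2 @ unit cost 13 (adds 26)
shortest-cost path #3: 6→8→4 push 6 @ unit cost 14 (adds 84)
shortest-cost path #4: 6→1→2→4 push 1 @ unit cost 14 (adds 14)
shortest-cost path #5: 6→7→4 push 15 @ unit cost 15 (adds 225)
shortest-cost path #6: 6→1→2→5→4 push 11 @ unit cost 20 (adds 220)
shortest-cost path #7: 6→7→3→8→4 push 8 @ unit cost 23 (adds 184)
shortest-cost path #8: 6→1→7→3→8→4 push 1 @ unit cost 27 (adds 27)
total cost = 804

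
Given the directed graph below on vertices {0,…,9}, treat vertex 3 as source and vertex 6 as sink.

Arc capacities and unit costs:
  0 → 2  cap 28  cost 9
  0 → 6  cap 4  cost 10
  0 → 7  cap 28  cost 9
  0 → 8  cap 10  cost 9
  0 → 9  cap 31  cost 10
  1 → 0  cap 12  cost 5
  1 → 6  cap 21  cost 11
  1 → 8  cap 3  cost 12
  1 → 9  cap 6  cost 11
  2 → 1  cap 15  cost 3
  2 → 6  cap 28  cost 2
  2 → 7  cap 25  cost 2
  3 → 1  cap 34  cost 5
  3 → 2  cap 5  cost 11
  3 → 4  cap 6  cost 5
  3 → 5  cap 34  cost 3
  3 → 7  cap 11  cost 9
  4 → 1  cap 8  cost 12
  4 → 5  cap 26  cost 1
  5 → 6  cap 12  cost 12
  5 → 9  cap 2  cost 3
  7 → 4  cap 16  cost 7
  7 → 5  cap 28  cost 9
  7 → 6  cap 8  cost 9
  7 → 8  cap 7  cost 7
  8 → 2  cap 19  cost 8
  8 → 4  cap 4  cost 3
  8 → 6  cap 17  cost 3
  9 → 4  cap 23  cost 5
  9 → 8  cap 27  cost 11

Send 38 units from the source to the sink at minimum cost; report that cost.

Minimum cost for 38 units: 581

shortest-cost path #1: 3→2→6 push 5 @ unit cost 13 (adds 65)
shortest-cost path #2: 3→5→6 push 12 @ unit cost 15 (adds 180)
shortest-cost path #3: 3→1→6 push 21 @ unit cost 16 (adds 336)
total cost = 581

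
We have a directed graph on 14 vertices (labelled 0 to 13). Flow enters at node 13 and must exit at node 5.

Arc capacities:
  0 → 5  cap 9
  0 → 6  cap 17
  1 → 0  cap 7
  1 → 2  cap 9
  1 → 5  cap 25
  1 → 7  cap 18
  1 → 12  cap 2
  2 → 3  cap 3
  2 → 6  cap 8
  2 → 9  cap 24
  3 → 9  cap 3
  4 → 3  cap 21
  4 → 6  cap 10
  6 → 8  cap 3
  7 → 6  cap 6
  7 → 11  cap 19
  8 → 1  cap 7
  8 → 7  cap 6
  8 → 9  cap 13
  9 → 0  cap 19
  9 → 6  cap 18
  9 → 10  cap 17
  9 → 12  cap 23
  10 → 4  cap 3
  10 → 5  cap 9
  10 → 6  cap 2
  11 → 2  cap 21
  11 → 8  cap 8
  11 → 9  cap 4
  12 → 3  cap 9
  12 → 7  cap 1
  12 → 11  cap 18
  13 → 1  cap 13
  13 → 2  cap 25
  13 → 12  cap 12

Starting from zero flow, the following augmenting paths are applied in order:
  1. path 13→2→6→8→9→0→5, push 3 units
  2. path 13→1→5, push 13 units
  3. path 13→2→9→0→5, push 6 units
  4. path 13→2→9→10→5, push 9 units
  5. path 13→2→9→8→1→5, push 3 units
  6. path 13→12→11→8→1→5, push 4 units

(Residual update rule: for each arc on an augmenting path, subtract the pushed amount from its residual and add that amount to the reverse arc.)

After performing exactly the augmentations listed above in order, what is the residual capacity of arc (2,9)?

Residual capacity of (2,9): 6

after path 1 (13→2→6→8→9→0→5, push 3): res(2,9)=24
after path 2 (13→1→5, push 13): res(2,9)=24
after path 3 (13→2→9→0→5, push 6): res(2,9)=18
after path 4 (13→2→9→10→5, push 9): res(2,9)=9
after path 5 (13→2→9→8→1→5, push 3): res(2,9)=6
after path 6 (13→12→11→8→1→5, push 4): res(2,9)=6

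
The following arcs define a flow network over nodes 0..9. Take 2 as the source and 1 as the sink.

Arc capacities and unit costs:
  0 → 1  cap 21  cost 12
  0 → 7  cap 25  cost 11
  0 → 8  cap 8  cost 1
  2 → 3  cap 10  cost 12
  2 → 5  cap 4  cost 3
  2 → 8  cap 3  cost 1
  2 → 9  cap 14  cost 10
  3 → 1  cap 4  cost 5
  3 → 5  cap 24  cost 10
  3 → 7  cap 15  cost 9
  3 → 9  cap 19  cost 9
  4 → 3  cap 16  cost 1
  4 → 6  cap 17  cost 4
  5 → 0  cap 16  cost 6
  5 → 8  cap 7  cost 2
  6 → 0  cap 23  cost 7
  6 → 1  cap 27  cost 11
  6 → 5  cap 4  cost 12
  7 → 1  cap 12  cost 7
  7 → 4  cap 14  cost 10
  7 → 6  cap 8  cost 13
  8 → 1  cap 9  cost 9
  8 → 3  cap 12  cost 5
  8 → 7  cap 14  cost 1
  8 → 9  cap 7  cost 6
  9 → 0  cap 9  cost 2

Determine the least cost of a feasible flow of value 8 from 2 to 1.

Minimum cost for 8 units: 96

shortest-cost path #1: 2→8→7→1 push 3 @ unit cost 9 (adds 27)
shortest-cost path #2: 2→5→8→7→1 push 4 @ unit cost 13 (adds 52)
shortest-cost path #3: 2→3→1 push 1 @ unit cost 17 (adds 17)
total cost = 96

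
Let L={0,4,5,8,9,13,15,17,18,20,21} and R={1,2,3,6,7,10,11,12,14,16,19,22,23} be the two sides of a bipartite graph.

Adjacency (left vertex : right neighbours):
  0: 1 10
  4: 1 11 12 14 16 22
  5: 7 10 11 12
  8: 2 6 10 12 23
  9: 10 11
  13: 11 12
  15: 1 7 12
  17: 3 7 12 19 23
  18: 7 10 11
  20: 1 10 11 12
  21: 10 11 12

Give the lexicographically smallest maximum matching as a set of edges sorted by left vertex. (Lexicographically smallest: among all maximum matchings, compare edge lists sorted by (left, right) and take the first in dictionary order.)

|M| = 8 (so the lex-smallest maximum matching has 8 edges)
process left vertices in ascending order; for each, take the smallest-labelled available neighbour that still permits 8 edges overall, or leave it unmatched if none does
lex-smallest matching: {0-1, 4-14, 5-7, 8-2, 9-10, 13-11, 15-12, 17-3}

Lex-smallest maximum matching: {(0,1), (4,14), (5,7), (8,2), (9,10), (13,11), (15,12), (17,3)}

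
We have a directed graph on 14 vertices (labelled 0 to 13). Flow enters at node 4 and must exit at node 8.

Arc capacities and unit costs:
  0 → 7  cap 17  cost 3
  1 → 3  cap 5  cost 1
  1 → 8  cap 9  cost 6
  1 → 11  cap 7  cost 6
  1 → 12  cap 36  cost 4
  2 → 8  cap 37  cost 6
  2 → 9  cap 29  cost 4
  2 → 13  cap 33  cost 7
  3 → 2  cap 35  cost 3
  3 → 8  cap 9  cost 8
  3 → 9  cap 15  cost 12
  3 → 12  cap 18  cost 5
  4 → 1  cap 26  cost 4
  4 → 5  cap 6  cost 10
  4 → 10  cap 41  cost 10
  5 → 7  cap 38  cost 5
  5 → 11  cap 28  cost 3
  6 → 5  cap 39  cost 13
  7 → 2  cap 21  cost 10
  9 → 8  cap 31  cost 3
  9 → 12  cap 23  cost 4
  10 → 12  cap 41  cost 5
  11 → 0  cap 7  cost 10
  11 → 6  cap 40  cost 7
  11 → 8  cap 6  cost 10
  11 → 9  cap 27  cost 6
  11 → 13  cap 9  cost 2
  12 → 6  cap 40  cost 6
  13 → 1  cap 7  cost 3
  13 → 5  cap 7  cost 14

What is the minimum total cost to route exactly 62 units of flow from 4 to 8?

Minimum cost for 62 units: 2136

shortest-cost path #1: 4→1→8 push 9 @ unit cost 10 (adds 90)
shortest-cost path #2: 4→1→3→8 push 5 @ unit cost 13 (adds 65)
shortest-cost path #3: 4→1→11→9→8 push 7 @ unit cost 19 (adds 133)
shortest-cost path #4: 4→5→11→9→8 push 6 @ unit cost 22 (adds 132)
shortest-cost path #5: 4→1→12→6→5→11→9→8 push 5 @ unit cost 39 (adds 195)
shortest-cost path #6: 4→10→12→6→5→11→9→8 push 9 @ unit cost 46 (adds 414)
shortest-cost path #7: 4→10→12→6→5→11→8 push 6 @ unit cost 47 (adds 282)
shortest-cost path #8: 4→10→12→6→5→7→2→8 push 15 @ unit cost 55 (adds 825)
total cost = 2136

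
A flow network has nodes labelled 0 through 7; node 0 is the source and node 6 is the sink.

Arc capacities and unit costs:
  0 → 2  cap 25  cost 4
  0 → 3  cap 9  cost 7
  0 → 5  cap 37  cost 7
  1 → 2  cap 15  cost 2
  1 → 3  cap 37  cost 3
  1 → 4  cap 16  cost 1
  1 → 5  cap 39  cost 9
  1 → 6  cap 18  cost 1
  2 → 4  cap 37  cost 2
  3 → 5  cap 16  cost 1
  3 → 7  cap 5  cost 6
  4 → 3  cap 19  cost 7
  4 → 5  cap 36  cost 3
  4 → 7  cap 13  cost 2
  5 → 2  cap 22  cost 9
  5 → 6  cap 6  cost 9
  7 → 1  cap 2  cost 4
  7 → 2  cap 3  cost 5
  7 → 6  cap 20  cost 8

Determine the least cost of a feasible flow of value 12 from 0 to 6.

shortest-cost path #1: 0→2→4→7→1→6 push 2 @ unit cost 13 (adds 26)
shortest-cost path #2: 0→5→6 push 6 @ unit cost 16 (adds 96)
shortest-cost path #3: 0→2→4→7→6 push 4 @ unit cost 16 (adds 64)
total cost = 186

Minimum cost for 12 units: 186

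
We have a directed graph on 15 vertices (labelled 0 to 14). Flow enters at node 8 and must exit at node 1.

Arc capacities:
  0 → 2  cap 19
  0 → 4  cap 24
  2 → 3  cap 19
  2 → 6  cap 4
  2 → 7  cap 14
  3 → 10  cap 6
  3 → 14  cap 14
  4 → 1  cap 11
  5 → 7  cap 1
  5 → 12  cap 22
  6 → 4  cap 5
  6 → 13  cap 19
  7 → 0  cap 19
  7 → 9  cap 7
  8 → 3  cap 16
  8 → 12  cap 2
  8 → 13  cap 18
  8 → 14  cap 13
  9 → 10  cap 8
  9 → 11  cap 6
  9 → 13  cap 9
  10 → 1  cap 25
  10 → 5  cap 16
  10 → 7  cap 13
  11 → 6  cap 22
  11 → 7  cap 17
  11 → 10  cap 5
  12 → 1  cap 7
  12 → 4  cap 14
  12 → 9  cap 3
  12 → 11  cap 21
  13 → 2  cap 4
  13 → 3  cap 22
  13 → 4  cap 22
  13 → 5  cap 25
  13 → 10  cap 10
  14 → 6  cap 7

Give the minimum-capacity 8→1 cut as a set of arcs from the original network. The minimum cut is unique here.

Min-cut arcs: {(3,10), (8,12), (8,13), (14,6)} (total capacity 33)

augment #1: 8→12→1 push 2
augment #2: 8→3→10→1 push 6
augment #3: 8→13→4→1 push 11
augment #4: 8→13→10→1 push 7
augment #5: 8→14→6→13→10→1 push 3
augment #6: 8→14→6→13→5→12→1 push 4
max flow = 33; residual-reachable set from 8 gives S-side
cut edges (S→T): {(3,10), (8,12), (8,13), (14,6)} total cap 33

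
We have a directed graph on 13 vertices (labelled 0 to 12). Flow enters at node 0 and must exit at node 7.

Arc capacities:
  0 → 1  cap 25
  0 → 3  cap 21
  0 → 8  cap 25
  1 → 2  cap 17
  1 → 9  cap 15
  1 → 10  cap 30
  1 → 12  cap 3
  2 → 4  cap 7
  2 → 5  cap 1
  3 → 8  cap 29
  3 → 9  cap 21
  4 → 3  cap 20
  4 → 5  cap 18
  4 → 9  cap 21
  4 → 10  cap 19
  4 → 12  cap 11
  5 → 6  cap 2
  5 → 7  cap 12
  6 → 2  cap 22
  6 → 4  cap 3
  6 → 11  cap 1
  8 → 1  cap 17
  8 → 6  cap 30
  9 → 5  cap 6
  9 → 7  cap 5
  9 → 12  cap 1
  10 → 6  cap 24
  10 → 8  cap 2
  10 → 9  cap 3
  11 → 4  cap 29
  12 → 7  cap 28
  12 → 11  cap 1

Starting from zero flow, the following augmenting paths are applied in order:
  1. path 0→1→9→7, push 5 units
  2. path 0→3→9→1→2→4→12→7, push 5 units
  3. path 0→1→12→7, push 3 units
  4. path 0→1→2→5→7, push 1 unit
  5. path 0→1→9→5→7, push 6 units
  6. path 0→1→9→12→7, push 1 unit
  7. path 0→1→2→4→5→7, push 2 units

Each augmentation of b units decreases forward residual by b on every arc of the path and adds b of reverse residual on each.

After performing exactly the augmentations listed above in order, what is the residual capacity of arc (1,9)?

after path 1 (0→1→9→7, push 5): res(1,9)=10
after path 2 (0→3→9→1→2→4→12→7, push 5): res(1,9)=15
after path 3 (0→1→12→7, push 3): res(1,9)=15
after path 4 (0→1→2→5→7, push 1): res(1,9)=15
after path 5 (0→1→9→5→7, push 6): res(1,9)=9
after path 6 (0→1→9→12→7, push 1): res(1,9)=8
after path 7 (0→1→2→4→5→7, push 2): res(1,9)=8

Residual capacity of (1,9): 8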